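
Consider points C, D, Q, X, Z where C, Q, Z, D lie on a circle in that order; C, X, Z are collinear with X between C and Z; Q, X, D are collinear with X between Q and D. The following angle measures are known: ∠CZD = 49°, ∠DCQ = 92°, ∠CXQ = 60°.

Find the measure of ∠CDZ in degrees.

1. ∠CQD = 49°  [same arc CD]
2. ∠CDQ = 39°  [△CQD]
3. ∠QCZ = 71°  [△CXQ]
4. ∠CZQ = 39°  [same arc CQ]
5. ∠CQZ = 70°  [△CQZ]
6. ∠CDZ = 110°  [cyclic CQZD, opposite ∠Q+∠D]

∠CDZ = 110°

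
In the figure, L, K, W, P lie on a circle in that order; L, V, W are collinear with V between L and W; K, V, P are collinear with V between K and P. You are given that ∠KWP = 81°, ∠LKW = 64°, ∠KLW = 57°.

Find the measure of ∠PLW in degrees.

∠PLW = 42°

1. ∠KPW = 57°  [same arc KW]
2. ∠PKW = 42°  [△KWP]
3. ∠PLW = 42°  [same arc WP]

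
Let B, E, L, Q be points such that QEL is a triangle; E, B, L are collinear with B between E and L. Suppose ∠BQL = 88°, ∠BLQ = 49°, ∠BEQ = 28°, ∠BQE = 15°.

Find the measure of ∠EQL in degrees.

∠EQL = 103°

1. ∠ELQ = 49°  [B on ray LE]
2. ∠LEQ = 28°  [B on ray EL]
3. ∠EQL = 103°  [△QEL]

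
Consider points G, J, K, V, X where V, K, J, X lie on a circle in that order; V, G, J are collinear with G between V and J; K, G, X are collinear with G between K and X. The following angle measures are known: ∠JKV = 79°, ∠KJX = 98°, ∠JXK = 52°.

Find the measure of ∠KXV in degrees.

1. ∠JVK = 52°  [same arc KJ]
2. ∠KJV = 49°  [△VKJ]
3. ∠KXV = 49°  [same arc VK]

∠KXV = 49°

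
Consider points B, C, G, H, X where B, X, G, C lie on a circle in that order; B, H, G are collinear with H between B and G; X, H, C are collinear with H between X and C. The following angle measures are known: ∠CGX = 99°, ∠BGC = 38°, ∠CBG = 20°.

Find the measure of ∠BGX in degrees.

1. ∠CBX = 81°  [cyclic BXGC, opposite ∠B+∠G]
2. ∠BXC = 38°  [same arc BC]
3. ∠BCX = 61°  [△BXC]
4. ∠BGX = 61°  [same arc BX]

∠BGX = 61°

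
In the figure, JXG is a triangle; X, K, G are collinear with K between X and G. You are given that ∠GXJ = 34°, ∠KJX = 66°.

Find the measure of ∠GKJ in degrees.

1. ∠JXK = 34°  [K on ray XG]
2. ∠JKX = 80°  [△JXK]
3. ∠GKJ = 100°  [linear pair at K on XG]

∠GKJ = 100°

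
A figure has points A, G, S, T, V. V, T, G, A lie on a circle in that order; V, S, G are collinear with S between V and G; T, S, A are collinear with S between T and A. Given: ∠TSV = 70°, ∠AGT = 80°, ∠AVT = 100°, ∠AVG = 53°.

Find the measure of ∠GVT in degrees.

∠GVT = 47°

1. ∠ATG = 53°  [same arc GA]
2. ∠GAT = 47°  [△TGA]
3. ∠GVT = 47°  [same arc TG]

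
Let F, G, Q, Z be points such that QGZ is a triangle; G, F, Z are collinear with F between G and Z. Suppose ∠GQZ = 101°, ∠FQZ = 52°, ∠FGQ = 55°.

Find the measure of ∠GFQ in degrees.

∠GFQ = 76°

1. ∠QGZ = 55°  [F on ray GZ]
2. ∠GZQ = 24°  [△QGZ]
3. ∠FZQ = 24°  [F on ray ZG]
4. ∠QFZ = 104°  [△QFZ]
5. ∠GFQ = 76°  [linear pair at F on GZ]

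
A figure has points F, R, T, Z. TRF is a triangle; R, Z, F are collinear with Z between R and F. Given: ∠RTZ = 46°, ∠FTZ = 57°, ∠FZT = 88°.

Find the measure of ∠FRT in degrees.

1. ∠RZT = 92°  [linear pair at Z on RF]
2. ∠TRZ = 42°  [△TRZ]
3. ∠FRT = 42°  [Z on ray RF]

∠FRT = 42°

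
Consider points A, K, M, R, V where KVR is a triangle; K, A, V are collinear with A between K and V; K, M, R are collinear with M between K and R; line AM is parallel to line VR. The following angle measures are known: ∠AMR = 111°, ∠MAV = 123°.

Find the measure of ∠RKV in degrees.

1. ∠AMK = 69°  [linear pair at M on KR]
2. ∠KAM = 57°  [linear pair at A on KV]
3. ∠AKM = 54°  [△KAM]
4. ∠RKV = 54°  [A on KV, M on KR]

∠RKV = 54°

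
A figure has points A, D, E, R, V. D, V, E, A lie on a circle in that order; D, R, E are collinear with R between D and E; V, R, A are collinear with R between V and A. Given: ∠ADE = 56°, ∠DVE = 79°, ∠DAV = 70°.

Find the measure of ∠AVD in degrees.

∠AVD = 23°

1. ∠DAE = 101°  [cyclic DVEA, opposite ∠V+∠A]
2. ∠AED = 23°  [△DEA]
3. ∠AVD = 23°  [same arc DA]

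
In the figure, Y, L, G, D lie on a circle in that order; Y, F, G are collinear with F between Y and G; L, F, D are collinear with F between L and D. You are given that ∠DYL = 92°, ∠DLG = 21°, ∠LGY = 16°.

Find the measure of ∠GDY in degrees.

1. ∠DGL = 88°  [cyclic YLGD, opposite ∠Y+∠G]
2. ∠GDL = 71°  [△LGD]
3. ∠GYL = 71°  [same arc LG]
4. ∠GLY = 93°  [△YLG]
5. ∠GDY = 87°  [cyclic YLGD, opposite ∠L+∠D]

∠GDY = 87°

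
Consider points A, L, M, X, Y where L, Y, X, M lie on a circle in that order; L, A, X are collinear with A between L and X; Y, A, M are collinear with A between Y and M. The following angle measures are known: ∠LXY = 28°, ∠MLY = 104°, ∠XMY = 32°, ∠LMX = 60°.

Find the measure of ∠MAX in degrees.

1. ∠LMY = 28°  [same arc LY]
2. ∠LYM = 48°  [△LYM]
3. ∠LXM = 48°  [same arc LM]
4. ∠MAX = 100°  [△XAM]

∠MAX = 100°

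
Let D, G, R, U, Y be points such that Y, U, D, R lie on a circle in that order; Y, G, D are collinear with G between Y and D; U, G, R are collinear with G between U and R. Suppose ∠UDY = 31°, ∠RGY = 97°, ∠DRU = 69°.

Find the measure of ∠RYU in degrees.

1. ∠URY = 31°  [same arc YU]
2. ∠DGU = 97°  [vertical angles at G]
3. ∠DYU = 69°  [same arc UD]
4. ∠UGY = 83°  [linear pair at G on YD]
5. ∠RUY = 28°  [△YGU]
6. ∠RYU = 121°  [△YUR]

∠RYU = 121°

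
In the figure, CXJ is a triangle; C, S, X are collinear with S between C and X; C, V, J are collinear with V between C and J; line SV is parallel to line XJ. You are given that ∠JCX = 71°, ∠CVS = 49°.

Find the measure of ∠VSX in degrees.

1. ∠SCV = 71°  [S on CX, V on CJ]
2. ∠CSV = 60°  [△CSV]
3. ∠VSX = 120°  [linear pair at S on CX]

∠VSX = 120°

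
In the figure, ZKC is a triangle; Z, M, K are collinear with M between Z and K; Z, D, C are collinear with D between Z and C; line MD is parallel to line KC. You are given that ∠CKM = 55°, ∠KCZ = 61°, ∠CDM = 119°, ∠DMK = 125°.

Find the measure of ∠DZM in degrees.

∠DZM = 64°

1. ∠CKZ = 55°  [M on ray KZ]
2. ∠CZK = 64°  [△ZKC]
3. ∠DZM = 64°  [M on ZK, D on ZC]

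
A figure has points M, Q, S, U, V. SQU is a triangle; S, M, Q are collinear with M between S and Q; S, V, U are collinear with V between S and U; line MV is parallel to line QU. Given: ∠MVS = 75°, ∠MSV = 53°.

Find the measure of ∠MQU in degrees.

1. ∠SMV = 52°  [△SMV]
2. ∠QMV = 128°  [linear pair at M on SQ]
3. ∠MQU = 52°  [MV∥QU, co-interior at Q–M]

∠MQU = 52°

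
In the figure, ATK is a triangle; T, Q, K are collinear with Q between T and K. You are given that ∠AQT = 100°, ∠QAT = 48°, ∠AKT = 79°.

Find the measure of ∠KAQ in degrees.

∠KAQ = 21°

1. ∠AQK = 80°  [linear pair at Q on TK]
2. ∠AKQ = 79°  [Q on ray KT]
3. ∠KAQ = 21°  [△AQK]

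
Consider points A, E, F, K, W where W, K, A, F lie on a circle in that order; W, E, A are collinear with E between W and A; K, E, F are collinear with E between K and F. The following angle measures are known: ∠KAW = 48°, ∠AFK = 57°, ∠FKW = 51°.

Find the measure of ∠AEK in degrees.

1. ∠AWK = 57°  [same arc KA]
2. ∠KEW = 72°  [△WEK]
3. ∠AEK = 108°  [linear pair at E on WA]

∠AEK = 108°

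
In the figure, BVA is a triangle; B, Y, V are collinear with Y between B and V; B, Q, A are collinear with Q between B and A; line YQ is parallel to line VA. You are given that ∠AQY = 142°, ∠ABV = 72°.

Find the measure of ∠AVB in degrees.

∠AVB = 70°

1. ∠BQY = 38°  [linear pair at Q on BA]
2. ∠QBY = 72°  [Y on BV, Q on BA]
3. ∠BYQ = 70°  [△BYQ]
4. ∠AVB = 70°  [YQ∥VA, corresponding at Y]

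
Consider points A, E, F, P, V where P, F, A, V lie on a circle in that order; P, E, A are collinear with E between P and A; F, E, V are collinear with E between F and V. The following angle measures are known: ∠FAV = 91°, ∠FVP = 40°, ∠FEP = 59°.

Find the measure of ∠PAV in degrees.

∠PAV = 51°

1. ∠FPV = 89°  [cyclic PFAV, opposite ∠P+∠A]
2. ∠PFV = 51°  [△PFV]
3. ∠PAV = 51°  [same arc PV]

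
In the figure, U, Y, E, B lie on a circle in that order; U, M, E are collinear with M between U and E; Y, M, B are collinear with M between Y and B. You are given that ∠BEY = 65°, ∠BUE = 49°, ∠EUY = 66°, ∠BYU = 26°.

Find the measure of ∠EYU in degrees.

1. ∠BEU = 26°  [same arc UB]
2. ∠EBU = 105°  [△UEB]
3. ∠EYU = 75°  [cyclic UYEB, opposite ∠Y+∠B]

∠EYU = 75°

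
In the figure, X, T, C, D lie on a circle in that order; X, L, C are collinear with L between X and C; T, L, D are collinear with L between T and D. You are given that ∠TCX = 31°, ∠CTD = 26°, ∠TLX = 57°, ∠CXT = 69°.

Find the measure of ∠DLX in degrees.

1. ∠TDX = 31°  [same arc XT]
2. ∠CXD = 26°  [same arc CD]
3. ∠DLX = 123°  [△XLD]

∠DLX = 123°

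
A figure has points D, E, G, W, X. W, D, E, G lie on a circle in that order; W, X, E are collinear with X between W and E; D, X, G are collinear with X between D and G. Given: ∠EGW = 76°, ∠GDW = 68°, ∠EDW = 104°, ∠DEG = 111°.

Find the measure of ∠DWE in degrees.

1. ∠DWG = 69°  [cyclic WDEG, opposite ∠W+∠E]
2. ∠DGW = 43°  [△WDG]
3. ∠DEW = 43°  [same arc WD]
4. ∠DWE = 33°  [△WDE]

∠DWE = 33°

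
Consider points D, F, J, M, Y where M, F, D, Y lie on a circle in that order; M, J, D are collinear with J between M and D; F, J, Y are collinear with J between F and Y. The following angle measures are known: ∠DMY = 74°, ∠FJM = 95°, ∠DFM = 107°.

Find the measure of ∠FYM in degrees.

1. ∠DFY = 74°  [same arc DY]
2. ∠DJF = 85°  [linear pair at J on MD]
3. ∠FDM = 21°  [△FJD]
4. ∠FYM = 21°  [same arc MF]

∠FYM = 21°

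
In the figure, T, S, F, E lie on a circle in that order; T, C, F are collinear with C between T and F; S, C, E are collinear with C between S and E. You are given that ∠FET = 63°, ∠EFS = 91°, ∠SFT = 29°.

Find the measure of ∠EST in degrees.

1. ∠ETS = 89°  [cyclic TSFE, opposite ∠T+∠F]
2. ∠SET = 29°  [same arc TS]
3. ∠EST = 62°  [△TSE]

∠EST = 62°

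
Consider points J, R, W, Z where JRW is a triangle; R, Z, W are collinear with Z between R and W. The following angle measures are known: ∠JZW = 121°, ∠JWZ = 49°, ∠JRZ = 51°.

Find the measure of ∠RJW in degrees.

∠RJW = 80°

1. ∠JWR = 49°  [Z on ray WR]
2. ∠JRW = 51°  [Z on ray RW]
3. ∠RJW = 80°  [△JRW]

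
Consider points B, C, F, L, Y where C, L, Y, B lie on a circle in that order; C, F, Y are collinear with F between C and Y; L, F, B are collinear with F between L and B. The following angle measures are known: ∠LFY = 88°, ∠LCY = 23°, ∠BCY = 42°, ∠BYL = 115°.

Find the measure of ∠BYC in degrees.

1. ∠BFC = 88°  [vertical angles at F]
2. ∠LBY = 23°  [same arc LY]
3. ∠BFY = 92°  [linear pair at F on CY]
4. ∠BYC = 65°  [△YFB]

∠BYC = 65°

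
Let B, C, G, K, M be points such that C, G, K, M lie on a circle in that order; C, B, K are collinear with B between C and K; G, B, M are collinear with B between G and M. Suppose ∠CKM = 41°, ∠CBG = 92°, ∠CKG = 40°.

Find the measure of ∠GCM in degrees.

1. ∠CGM = 41°  [same arc CM]
2. ∠CMG = 40°  [same arc CG]
3. ∠GCM = 99°  [△CGM]

∠GCM = 99°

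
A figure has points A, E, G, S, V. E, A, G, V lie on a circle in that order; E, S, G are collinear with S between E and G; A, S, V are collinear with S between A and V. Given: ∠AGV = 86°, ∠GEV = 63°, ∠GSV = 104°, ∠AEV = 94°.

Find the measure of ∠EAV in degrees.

1. ∠ESV = 76°  [linear pair at S on EG]
2. ∠AVE = 41°  [△ESV]
3. ∠EAV = 45°  [△EAV]

∠EAV = 45°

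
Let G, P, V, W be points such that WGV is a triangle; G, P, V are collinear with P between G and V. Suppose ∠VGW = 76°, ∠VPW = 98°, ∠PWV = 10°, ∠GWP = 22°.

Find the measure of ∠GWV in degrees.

∠GWV = 32°

1. ∠PVW = 72°  [△WPV]
2. ∠GVW = 72°  [P on ray VG]
3. ∠GWV = 32°  [△WGV]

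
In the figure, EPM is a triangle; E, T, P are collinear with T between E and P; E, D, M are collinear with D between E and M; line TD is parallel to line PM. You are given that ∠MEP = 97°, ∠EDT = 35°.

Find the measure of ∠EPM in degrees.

1. ∠DET = 97°  [T on EP, D on EM]
2. ∠DTE = 48°  [△ETD]
3. ∠EPM = 48°  [TD∥PM, corresponding at T]

∠EPM = 48°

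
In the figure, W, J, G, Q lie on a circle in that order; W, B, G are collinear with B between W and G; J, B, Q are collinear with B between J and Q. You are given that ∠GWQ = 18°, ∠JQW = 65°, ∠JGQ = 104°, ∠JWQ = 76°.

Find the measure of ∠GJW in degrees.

1. ∠GJQ = 18°  [same arc GQ]
2. ∠JGW = 65°  [same arc WJ]
3. ∠GQJ = 58°  [△JGQ]
4. ∠GWJ = 58°  [same arc JG]
5. ∠GJW = 57°  [△WJG]

∠GJW = 57°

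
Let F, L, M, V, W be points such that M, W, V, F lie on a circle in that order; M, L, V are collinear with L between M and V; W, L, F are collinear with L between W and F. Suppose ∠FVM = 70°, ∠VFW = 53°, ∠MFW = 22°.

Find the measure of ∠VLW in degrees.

∠VLW = 123°

1. ∠FWM = 70°  [same arc MF]
2. ∠VMW = 53°  [same arc WV]
3. ∠MLW = 57°  [△MLW]
4. ∠VLW = 123°  [linear pair at L on MV]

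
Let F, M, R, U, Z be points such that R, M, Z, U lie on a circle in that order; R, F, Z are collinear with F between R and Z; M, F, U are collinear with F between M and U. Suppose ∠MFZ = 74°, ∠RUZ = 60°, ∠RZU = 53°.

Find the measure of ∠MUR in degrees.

∠MUR = 39°

1. ∠RFU = 74°  [vertical angles at F]
2. ∠URZ = 67°  [△RZU]
3. ∠MUR = 39°  [△RFU]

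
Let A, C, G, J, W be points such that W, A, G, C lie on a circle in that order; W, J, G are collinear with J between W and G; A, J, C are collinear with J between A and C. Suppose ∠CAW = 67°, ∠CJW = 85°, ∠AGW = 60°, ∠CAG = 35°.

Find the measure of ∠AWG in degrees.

∠AWG = 18°

1. ∠CGW = 67°  [same arc WC]
2. ∠CJG = 95°  [linear pair at J on WG]
3. ∠ACG = 18°  [△GJC]
4. ∠AWG = 18°  [same arc AG]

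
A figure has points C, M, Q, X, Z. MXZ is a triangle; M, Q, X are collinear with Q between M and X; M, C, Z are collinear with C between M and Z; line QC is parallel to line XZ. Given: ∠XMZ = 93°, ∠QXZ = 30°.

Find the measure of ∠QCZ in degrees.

1. ∠MXZ = 30°  [Q on ray XM]
2. ∠MZX = 57°  [△MXZ]
3. ∠MCQ = 57°  [QC∥XZ, corresponding at C]
4. ∠QCZ = 123°  [linear pair at C on MZ]

∠QCZ = 123°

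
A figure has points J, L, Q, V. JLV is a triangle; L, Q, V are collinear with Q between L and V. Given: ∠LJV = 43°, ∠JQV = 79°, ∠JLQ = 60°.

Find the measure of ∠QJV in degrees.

∠QJV = 24°

1. ∠JLV = 60°  [Q on ray LV]
2. ∠JVL = 77°  [△JLV]
3. ∠JVQ = 77°  [Q on ray VL]
4. ∠QJV = 24°  [△JQV]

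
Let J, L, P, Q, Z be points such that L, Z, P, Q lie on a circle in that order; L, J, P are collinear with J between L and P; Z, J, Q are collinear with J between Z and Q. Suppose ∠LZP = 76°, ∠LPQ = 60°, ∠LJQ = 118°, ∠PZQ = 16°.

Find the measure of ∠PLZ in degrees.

1. ∠PJZ = 118°  [vertical angles at J]
2. ∠LPZ = 46°  [△ZJP]
3. ∠PLZ = 58°  [△LZP]

∠PLZ = 58°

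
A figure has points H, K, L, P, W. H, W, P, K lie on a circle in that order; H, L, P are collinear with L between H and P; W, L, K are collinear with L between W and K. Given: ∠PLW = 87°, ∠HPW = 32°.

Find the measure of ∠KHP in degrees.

1. ∠HLK = 87°  [vertical angles at L]
2. ∠HKW = 32°  [same arc HW]
3. ∠KHP = 61°  [△HLK]

∠KHP = 61°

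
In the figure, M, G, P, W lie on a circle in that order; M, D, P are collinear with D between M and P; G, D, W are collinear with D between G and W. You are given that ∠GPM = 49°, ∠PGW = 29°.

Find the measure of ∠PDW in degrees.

∠PDW = 78°

1. ∠GWM = 49°  [same arc MG]
2. ∠PMW = 29°  [same arc PW]
3. ∠MDW = 102°  [△MDW]
4. ∠PDW = 78°  [linear pair at D on MP]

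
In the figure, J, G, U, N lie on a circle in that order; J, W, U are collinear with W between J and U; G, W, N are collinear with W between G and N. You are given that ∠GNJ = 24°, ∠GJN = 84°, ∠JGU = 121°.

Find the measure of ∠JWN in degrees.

1. ∠JGN = 72°  [△JGN]
2. ∠JNU = 59°  [cyclic JGUN, opposite ∠G+∠N]
3. ∠JUN = 72°  [same arc JN]
4. ∠NJU = 49°  [△JUN]
5. ∠JWN = 107°  [△JWN]

∠JWN = 107°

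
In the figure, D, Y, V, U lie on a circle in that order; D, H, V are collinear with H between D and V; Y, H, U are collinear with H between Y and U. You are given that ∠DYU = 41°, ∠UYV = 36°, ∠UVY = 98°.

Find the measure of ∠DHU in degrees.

1. ∠DVU = 41°  [same arc DU]
2. ∠VUY = 46°  [△YVU]
3. ∠UHV = 93°  [△VHU]
4. ∠DHU = 87°  [linear pair at H on DV]

∠DHU = 87°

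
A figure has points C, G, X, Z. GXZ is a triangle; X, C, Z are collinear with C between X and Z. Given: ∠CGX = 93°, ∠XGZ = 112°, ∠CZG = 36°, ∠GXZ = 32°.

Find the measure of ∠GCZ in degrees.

1. ∠CXG = 32°  [C on ray XZ]
2. ∠GCX = 55°  [△GXC]
3. ∠GCZ = 125°  [linear pair at C on XZ]

∠GCZ = 125°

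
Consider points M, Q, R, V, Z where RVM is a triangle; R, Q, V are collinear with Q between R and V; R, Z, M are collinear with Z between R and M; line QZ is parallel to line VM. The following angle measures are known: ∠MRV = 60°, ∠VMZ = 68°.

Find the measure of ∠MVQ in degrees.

∠MVQ = 52°

1. ∠RMV = 68°  [Z on ray MR]
2. ∠MVR = 52°  [△RVM]
3. ∠MVQ = 52°  [Q on ray VR]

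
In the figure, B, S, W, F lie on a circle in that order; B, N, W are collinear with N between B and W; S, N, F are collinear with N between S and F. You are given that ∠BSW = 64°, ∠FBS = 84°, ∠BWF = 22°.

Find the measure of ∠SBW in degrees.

1. ∠BSF = 22°  [same arc BF]
2. ∠BFS = 74°  [△BSF]
3. ∠BWS = 74°  [same arc BS]
4. ∠SBW = 42°  [△BSW]

∠SBW = 42°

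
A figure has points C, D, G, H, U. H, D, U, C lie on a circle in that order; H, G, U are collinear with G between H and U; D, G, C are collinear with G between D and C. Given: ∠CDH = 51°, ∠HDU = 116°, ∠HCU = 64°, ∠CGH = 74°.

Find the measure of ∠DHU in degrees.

1. ∠CUH = 51°  [same arc HC]
2. ∠CGU = 106°  [linear pair at G on HU]
3. ∠DCU = 23°  [△UGC]
4. ∠DHU = 23°  [same arc DU]

∠DHU = 23°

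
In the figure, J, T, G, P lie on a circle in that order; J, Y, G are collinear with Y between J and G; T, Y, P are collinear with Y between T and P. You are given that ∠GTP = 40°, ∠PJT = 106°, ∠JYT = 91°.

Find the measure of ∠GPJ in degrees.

1. ∠GJP = 40°  [same arc GP]
2. ∠PGT = 74°  [cyclic JTGP, opposite ∠J+∠G]
3. ∠GYP = 91°  [vertical angles at Y]
4. ∠GPT = 66°  [△TGP]
5. ∠JGP = 23°  [△GYP]
6. ∠GPJ = 117°  [△JGP]

∠GPJ = 117°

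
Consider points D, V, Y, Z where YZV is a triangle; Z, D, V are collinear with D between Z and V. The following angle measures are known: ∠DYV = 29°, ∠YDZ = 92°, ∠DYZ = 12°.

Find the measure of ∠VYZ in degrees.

∠VYZ = 41°

1. ∠DZY = 76°  [△YZD]
2. ∠VDY = 88°  [linear pair at D on ZV]
3. ∠VZY = 76°  [D on ray ZV]
4. ∠DVY = 63°  [△YDV]
5. ∠YVZ = 63°  [D on ray VZ]
6. ∠VYZ = 41°  [△YZV]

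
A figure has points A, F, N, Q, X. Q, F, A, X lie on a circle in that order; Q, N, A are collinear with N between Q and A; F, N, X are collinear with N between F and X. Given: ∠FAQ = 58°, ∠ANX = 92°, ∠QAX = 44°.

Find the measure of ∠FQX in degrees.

1. ∠FXQ = 58°  [same arc QF]
2. ∠QFX = 44°  [same arc QX]
3. ∠FQX = 78°  [△QFX]

∠FQX = 78°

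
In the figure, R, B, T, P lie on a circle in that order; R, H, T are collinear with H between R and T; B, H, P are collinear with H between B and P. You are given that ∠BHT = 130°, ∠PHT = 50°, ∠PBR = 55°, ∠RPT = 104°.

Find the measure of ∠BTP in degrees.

∠BTP = 84°

1. ∠PTR = 55°  [same arc RP]
2. ∠PRT = 21°  [△RTP]
3. ∠BPT = 75°  [△THP]
4. ∠PBT = 21°  [same arc TP]
5. ∠BTP = 84°  [△BTP]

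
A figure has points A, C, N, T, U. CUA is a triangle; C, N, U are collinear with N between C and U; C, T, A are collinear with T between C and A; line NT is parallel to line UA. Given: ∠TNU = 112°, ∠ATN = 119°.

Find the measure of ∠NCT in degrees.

∠NCT = 51°

1. ∠CNT = 68°  [linear pair at N on CU]
2. ∠CTN = 61°  [linear pair at T on CA]
3. ∠NCT = 51°  [△CNT]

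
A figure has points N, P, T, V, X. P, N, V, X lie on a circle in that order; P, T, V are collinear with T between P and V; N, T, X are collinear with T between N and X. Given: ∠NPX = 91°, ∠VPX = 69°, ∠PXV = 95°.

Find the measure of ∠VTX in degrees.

∠VTX = 142°

1. ∠NVX = 89°  [cyclic PNVX, opposite ∠P+∠V]
2. ∠VNX = 69°  [same arc VX]
3. ∠PVX = 16°  [△PVX]
4. ∠NXV = 22°  [△NVX]
5. ∠VTX = 142°  [△VTX]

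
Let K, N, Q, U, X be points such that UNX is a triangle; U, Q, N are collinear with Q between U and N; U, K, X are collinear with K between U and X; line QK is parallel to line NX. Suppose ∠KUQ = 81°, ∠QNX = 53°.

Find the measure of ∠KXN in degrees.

1. ∠NUX = 81°  [Q on UN, K on UX]
2. ∠UNX = 53°  [Q on ray NU]
3. ∠NXU = 46°  [△UNX]
4. ∠KXN = 46°  [K on ray XU]

∠KXN = 46°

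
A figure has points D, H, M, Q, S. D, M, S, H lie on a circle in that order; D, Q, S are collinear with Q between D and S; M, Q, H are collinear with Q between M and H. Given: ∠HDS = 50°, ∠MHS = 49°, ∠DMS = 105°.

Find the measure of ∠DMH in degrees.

∠DMH = 55°

1. ∠HMS = 50°  [same arc SH]
2. ∠MDS = 49°  [same arc MS]
3. ∠HSM = 81°  [△MSH]
4. ∠DSM = 26°  [△DMS]
5. ∠HDM = 99°  [cyclic DMSH, opposite ∠D+∠S]
6. ∠DHM = 26°  [same arc DM]
7. ∠DMH = 55°  [△DMH]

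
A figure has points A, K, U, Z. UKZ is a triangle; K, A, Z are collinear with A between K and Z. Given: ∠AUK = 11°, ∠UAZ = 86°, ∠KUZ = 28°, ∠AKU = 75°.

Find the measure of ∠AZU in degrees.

∠AZU = 77°

1. ∠UKZ = 75°  [A on ray KZ]
2. ∠KZU = 77°  [△UKZ]
3. ∠AZU = 77°  [A on ray ZK]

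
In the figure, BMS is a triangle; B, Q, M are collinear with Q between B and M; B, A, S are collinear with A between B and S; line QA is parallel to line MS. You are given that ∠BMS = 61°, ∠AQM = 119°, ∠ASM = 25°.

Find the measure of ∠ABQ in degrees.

1. ∠BSM = 25°  [A on ray SB]
2. ∠MBS = 94°  [△BMS]
3. ∠ABQ = 94°  [Q on BM, A on BS]

∠ABQ = 94°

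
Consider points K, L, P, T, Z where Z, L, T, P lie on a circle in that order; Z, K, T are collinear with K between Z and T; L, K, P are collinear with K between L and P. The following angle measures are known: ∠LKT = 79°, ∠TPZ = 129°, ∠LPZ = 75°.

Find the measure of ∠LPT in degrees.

∠LPT = 54°

1. ∠PKZ = 79°  [vertical angles at K]
2. ∠PZT = 26°  [△ZKP]
3. ∠PKT = 101°  [linear pair at K on ZT]
4. ∠PTZ = 25°  [△ZTP]
5. ∠LPT = 54°  [△TKP]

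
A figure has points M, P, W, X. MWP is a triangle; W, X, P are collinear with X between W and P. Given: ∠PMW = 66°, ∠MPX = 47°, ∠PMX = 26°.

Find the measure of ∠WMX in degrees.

∠WMX = 40°

1. ∠MXP = 107°  [△MXP]
2. ∠MPW = 47°  [X on ray PW]
3. ∠MXW = 73°  [linear pair at X on WP]
4. ∠MWP = 67°  [△MWP]
5. ∠MWX = 67°  [X on ray WP]
6. ∠WMX = 40°  [△MWX]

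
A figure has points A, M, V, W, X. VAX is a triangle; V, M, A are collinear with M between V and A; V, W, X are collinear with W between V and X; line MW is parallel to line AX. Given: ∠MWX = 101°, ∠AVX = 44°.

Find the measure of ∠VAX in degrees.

1. ∠MWV = 79°  [linear pair at W on VX]
2. ∠MVW = 44°  [M on VA, W on VX]
3. ∠VMW = 57°  [△VMW]
4. ∠VAX = 57°  [MW∥AX, corresponding at M]

∠VAX = 57°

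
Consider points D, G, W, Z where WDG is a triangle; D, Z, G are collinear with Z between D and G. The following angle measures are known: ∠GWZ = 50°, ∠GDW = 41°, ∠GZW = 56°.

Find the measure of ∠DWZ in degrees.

∠DWZ = 15°

1. ∠WDZ = 41°  [Z on ray DG]
2. ∠DZW = 124°  [linear pair at Z on DG]
3. ∠DWZ = 15°  [△WDZ]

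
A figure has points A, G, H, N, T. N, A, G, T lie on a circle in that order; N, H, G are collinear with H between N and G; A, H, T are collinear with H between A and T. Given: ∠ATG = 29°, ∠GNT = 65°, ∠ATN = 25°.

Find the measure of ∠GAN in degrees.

∠GAN = 126°

1. ∠ANG = 29°  [same arc AG]
2. ∠AGN = 25°  [same arc NA]
3. ∠GAN = 126°  [△NAG]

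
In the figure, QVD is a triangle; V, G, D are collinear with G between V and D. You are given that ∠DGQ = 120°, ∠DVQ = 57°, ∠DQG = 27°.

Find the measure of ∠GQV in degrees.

1. ∠QGV = 60°  [linear pair at G on VD]
2. ∠GVQ = 57°  [G on ray VD]
3. ∠GQV = 63°  [△QVG]

∠GQV = 63°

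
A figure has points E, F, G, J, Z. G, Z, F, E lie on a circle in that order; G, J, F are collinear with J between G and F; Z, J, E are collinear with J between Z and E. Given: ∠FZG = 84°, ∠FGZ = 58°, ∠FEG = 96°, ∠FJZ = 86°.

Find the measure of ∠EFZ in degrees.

∠EFZ = 66°

1. ∠GFZ = 38°  [△GZF]
2. ∠FEZ = 58°  [same arc ZF]
3. ∠EZF = 56°  [△ZJF]
4. ∠EFZ = 66°  [△ZFE]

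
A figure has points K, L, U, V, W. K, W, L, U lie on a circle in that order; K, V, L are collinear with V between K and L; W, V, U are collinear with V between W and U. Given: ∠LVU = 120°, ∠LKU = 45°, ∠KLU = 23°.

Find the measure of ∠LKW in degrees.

1. ∠KVW = 120°  [vertical angles at V]
2. ∠KWU = 23°  [same arc KU]
3. ∠LKW = 37°  [△KVW]

∠LKW = 37°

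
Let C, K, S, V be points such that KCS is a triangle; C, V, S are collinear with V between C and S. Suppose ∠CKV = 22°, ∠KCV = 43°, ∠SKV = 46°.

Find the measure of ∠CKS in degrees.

1. ∠CVK = 115°  [△KCV]
2. ∠KCS = 43°  [V on ray CS]
3. ∠KVS = 65°  [linear pair at V on CS]
4. ∠KSV = 69°  [△KVS]
5. ∠CSK = 69°  [V on ray SC]
6. ∠CKS = 68°  [△KCS]

∠CKS = 68°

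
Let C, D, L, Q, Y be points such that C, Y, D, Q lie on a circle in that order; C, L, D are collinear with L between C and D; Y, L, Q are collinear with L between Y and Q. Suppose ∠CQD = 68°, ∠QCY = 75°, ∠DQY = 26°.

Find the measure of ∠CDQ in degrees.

1. ∠QDY = 105°  [cyclic CYDQ, opposite ∠C+∠D]
2. ∠DYQ = 49°  [△YDQ]
3. ∠DCQ = 49°  [same arc DQ]
4. ∠CDQ = 63°  [△CDQ]

∠CDQ = 63°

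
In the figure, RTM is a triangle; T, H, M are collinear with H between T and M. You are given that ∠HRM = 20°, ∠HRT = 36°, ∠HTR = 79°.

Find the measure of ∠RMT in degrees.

∠RMT = 45°

1. ∠RHT = 65°  [△RTH]
2. ∠MHR = 115°  [linear pair at H on TM]
3. ∠HMR = 45°  [△RHM]
4. ∠RMT = 45°  [H on ray MT]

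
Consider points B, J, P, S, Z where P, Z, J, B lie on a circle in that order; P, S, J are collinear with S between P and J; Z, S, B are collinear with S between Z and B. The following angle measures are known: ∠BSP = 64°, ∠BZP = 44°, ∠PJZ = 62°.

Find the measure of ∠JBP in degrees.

∠JBP = 82°

1. ∠BJP = 44°  [same arc PB]
2. ∠PBZ = 62°  [same arc PZ]
3. ∠BPJ = 54°  [△PSB]
4. ∠JBP = 82°  [△PJB]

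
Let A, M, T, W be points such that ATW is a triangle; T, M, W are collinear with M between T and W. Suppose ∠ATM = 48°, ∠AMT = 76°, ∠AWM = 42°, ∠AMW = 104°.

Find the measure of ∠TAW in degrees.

∠TAW = 90°

1. ∠ATW = 48°  [M on ray TW]
2. ∠AWT = 42°  [M on ray WT]
3. ∠TAW = 90°  [△ATW]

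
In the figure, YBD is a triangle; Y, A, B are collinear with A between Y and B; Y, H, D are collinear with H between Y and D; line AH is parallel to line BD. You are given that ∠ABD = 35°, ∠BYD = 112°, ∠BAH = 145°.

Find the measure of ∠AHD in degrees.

1. ∠DBY = 35°  [A on ray BY]
2. ∠BDY = 33°  [△YBD]
3. ∠AHY = 33°  [AH∥BD, corresponding at H]
4. ∠AHD = 147°  [linear pair at H on YD]

∠AHD = 147°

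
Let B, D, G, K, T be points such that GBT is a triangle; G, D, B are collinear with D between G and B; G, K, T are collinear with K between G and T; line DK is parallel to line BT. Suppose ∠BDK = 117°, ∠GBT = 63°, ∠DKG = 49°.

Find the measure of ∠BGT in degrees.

1. ∠GDK = 63°  [linear pair at D on GB]
2. ∠DGK = 68°  [△GDK]
3. ∠BGT = 68°  [D on GB, K on GT]

∠BGT = 68°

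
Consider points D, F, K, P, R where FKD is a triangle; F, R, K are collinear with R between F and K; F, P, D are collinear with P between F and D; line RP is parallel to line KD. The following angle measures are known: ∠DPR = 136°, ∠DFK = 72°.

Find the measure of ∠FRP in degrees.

∠FRP = 64°

1. ∠FPR = 44°  [linear pair at P on FD]
2. ∠PFR = 72°  [R on FK, P on FD]
3. ∠FRP = 64°  [△FRP]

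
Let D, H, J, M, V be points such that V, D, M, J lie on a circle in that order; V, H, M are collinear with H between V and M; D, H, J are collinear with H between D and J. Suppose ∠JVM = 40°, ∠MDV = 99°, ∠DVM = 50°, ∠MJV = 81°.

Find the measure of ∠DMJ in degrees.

∠DMJ = 90°

1. ∠JDM = 40°  [same arc MJ]
2. ∠DJM = 50°  [same arc DM]
3. ∠DMJ = 90°  [△DMJ]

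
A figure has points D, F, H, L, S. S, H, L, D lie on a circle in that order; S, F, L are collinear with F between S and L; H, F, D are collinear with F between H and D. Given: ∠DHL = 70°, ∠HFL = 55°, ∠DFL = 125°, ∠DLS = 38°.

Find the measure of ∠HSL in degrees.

1. ∠HFS = 125°  [linear pair at F on SL]
2. ∠DHS = 38°  [same arc SD]
3. ∠HSL = 17°  [△SFH]

∠HSL = 17°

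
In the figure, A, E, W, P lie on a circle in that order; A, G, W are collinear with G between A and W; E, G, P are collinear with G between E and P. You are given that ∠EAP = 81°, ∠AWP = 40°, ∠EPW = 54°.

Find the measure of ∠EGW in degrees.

∠EGW = 94°

1. ∠AEP = 40°  [same arc AP]
2. ∠EAW = 54°  [same arc EW]
3. ∠AGE = 86°  [△AGE]
4. ∠EGW = 94°  [linear pair at G on AW]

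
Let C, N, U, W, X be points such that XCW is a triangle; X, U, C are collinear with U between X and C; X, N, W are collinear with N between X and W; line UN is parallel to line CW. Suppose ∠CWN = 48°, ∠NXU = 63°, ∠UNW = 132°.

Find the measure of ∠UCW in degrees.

1. ∠CWX = 48°  [N on ray WX]
2. ∠CXW = 63°  [U on XC, N on XW]
3. ∠WCX = 69°  [△XCW]
4. ∠UCW = 69°  [U on ray CX]

∠UCW = 69°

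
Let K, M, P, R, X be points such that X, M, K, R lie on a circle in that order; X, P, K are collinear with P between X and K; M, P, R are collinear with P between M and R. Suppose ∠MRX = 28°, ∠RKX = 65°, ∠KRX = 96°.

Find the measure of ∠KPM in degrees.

1. ∠MKX = 28°  [same arc XM]
2. ∠RMX = 65°  [same arc XR]
3. ∠KMX = 84°  [cyclic XMKR, opposite ∠M+∠R]
4. ∠KXM = 68°  [△XMK]
5. ∠MPX = 47°  [△XPM]
6. ∠KPM = 133°  [linear pair at P on XK]

∠KPM = 133°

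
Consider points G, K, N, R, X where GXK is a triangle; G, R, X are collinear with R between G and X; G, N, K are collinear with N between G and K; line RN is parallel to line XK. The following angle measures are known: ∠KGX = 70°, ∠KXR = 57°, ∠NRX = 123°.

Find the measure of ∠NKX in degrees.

∠NKX = 53°

1. ∠GXK = 57°  [R on ray XG]
2. ∠GKX = 53°  [△GXK]
3. ∠NKX = 53°  [N on ray KG]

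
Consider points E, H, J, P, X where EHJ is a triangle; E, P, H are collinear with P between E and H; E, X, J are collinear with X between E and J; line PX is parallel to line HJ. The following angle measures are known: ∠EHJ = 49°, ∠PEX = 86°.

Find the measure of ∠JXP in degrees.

1. ∠EPX = 49°  [PX∥HJ, corresponding at P]
2. ∠EXP = 45°  [△EPX]
3. ∠JXP = 135°  [linear pair at X on EJ]

∠JXP = 135°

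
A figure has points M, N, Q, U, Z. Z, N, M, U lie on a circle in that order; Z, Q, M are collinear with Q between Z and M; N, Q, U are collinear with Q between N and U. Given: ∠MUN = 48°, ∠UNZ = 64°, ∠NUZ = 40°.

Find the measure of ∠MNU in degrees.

∠MNU = 28°

1. ∠MZN = 48°  [same arc NM]
2. ∠NQZ = 68°  [△ZQN]
3. ∠NMZ = 40°  [same arc ZN]
4. ∠MQN = 112°  [linear pair at Q on ZM]
5. ∠MNU = 28°  [△NQM]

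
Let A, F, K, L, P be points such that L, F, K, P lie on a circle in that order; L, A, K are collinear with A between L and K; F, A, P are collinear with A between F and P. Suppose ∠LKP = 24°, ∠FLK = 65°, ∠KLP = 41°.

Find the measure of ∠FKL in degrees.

∠FKL = 50°

1. ∠LFP = 24°  [same arc LP]
2. ∠FAL = 91°  [△LAF]
3. ∠KFP = 41°  [same arc KP]
4. ∠FAK = 89°  [linear pair at A on LK]
5. ∠FKL = 50°  [△FAK]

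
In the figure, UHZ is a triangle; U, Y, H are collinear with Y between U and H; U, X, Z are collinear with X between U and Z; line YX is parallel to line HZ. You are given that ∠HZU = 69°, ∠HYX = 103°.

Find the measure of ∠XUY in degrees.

∠XUY = 34°

1. ∠UXY = 69°  [YX∥HZ, corresponding at X]
2. ∠UYX = 77°  [linear pair at Y on UH]
3. ∠XUY = 34°  [△UYX]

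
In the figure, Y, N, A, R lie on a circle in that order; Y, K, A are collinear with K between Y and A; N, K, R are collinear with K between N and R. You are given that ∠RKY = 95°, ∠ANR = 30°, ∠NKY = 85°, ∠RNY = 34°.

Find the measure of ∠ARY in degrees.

∠ARY = 116°

1. ∠AYR = 30°  [same arc AR]
2. ∠RAY = 34°  [same arc YR]
3. ∠ARY = 116°  [△YAR]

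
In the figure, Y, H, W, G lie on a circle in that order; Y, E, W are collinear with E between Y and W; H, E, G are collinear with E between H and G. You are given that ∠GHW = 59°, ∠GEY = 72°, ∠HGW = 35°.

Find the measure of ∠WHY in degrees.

1. ∠HEW = 72°  [vertical angles at E]
2. ∠HYW = 35°  [same arc HW]
3. ∠HWY = 49°  [△HEW]
4. ∠WHY = 96°  [△YHW]

∠WHY = 96°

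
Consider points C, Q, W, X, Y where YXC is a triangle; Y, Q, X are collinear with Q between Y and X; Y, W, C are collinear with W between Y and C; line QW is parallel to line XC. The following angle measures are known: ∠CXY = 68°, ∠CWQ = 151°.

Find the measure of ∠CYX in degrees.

∠CYX = 83°

1. ∠WQY = 68°  [QW∥XC, corresponding at Q]
2. ∠QWY = 29°  [linear pair at W on YC]
3. ∠QYW = 83°  [△YQW]
4. ∠CYX = 83°  [Q on YX, W on YC]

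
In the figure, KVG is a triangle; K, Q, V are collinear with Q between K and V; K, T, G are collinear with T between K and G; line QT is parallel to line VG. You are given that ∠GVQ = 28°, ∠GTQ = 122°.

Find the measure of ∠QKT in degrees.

1. ∠GVK = 28°  [Q on ray VK]
2. ∠KTQ = 58°  [linear pair at T on KG]
3. ∠KQT = 28°  [QT∥VG, corresponding at Q]
4. ∠QKT = 94°  [△KQT]

∠QKT = 94°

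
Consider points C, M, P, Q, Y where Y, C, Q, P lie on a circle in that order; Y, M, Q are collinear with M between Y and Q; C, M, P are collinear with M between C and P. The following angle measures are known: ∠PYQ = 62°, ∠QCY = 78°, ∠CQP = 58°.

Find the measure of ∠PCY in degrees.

1. ∠QPY = 102°  [cyclic YCQP, opposite ∠C+∠P]
2. ∠PQY = 16°  [△YQP]
3. ∠PCY = 16°  [same arc YP]

∠PCY = 16°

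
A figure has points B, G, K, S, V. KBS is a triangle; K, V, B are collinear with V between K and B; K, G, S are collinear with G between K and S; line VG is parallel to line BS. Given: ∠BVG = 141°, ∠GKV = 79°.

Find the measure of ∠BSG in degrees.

∠BSG = 62°

1. ∠GVK = 39°  [linear pair at V on KB]
2. ∠KGV = 62°  [△KVG]
3. ∠SGV = 118°  [linear pair at G on KS]
4. ∠BSG = 62°  [VG∥BS, co-interior at S–G]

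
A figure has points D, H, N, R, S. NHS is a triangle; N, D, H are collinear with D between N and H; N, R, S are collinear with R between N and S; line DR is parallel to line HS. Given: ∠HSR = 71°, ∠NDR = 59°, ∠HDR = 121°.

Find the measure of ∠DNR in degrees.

1. ∠HSN = 71°  [R on ray SN]
2. ∠NHS = 59°  [DR∥HS, corresponding at D]
3. ∠HNS = 50°  [△NHS]
4. ∠DNR = 50°  [D on NH, R on NS]

∠DNR = 50°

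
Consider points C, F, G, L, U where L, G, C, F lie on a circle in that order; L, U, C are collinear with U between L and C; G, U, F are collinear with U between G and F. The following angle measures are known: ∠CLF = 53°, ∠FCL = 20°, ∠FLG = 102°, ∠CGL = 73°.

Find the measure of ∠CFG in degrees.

∠CFG = 49°

1. ∠CGF = 53°  [same arc CF]
2. ∠FCG = 78°  [cyclic LGCF, opposite ∠L+∠C]
3. ∠CFG = 49°  [△GCF]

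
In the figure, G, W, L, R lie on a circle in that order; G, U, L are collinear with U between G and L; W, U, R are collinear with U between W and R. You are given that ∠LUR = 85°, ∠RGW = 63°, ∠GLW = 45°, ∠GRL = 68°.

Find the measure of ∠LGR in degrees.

1. ∠GUR = 95°  [linear pair at U on GL]
2. ∠GRW = 45°  [same arc GW]
3. ∠LGR = 40°  [△GUR]

∠LGR = 40°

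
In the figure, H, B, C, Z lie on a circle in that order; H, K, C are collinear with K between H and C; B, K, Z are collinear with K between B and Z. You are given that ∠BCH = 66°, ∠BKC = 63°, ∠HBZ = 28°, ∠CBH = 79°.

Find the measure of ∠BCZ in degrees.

1. ∠BHC = 35°  [△HBC]
2. ∠CBZ = 51°  [△BKC]
3. ∠BZC = 35°  [same arc BC]
4. ∠BCZ = 94°  [△BCZ]

∠BCZ = 94°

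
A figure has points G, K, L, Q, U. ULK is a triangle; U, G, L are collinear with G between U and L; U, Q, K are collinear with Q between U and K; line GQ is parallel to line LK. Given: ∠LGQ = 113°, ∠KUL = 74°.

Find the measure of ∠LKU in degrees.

1. ∠QGU = 67°  [linear pair at G on UL]
2. ∠GUQ = 74°  [G on UL, Q on UK]
3. ∠GQU = 39°  [△UGQ]
4. ∠LKU = 39°  [GQ∥LK, corresponding at Q]

∠LKU = 39°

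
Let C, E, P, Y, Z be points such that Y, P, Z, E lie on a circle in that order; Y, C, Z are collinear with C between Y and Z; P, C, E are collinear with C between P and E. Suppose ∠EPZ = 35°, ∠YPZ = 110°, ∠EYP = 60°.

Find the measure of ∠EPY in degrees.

∠EPY = 75°

1. ∠EYZ = 35°  [same arc ZE]
2. ∠YEZ = 70°  [cyclic YPZE, opposite ∠P+∠E]
3. ∠EZY = 75°  [△YZE]
4. ∠EPY = 75°  [same arc YE]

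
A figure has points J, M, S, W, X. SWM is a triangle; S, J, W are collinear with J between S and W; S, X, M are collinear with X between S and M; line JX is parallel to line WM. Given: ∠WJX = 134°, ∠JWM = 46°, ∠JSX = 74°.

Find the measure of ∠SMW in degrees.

∠SMW = 60°

1. ∠MWS = 46°  [J on ray WS]
2. ∠MSW = 74°  [J on SW, X on SM]
3. ∠SMW = 60°  [△SWM]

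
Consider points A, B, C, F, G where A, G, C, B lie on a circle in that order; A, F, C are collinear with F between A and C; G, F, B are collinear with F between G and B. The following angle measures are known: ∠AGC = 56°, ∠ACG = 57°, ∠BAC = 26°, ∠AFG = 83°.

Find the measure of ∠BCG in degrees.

1. ∠CAG = 67°  [△AGC]
2. ∠BGC = 26°  [same arc CB]
3. ∠CBG = 67°  [same arc GC]
4. ∠BCG = 87°  [△GCB]

∠BCG = 87°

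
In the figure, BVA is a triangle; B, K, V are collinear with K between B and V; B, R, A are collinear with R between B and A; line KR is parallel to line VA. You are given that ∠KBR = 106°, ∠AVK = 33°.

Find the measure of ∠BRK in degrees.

∠BRK = 41°

1. ∠ABV = 106°  [K on BV, R on BA]
2. ∠AVB = 33°  [K on ray VB]
3. ∠BAV = 41°  [△BVA]
4. ∠BRK = 41°  [KR∥VA, corresponding at R]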